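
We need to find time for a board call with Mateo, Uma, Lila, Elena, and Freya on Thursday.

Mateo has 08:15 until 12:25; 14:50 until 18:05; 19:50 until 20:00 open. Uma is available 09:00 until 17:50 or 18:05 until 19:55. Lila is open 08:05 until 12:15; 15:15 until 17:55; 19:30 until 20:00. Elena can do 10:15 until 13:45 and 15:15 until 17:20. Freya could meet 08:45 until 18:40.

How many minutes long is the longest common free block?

125

Mateo ∩ Uma: 09:00-12:25, 14:50-17:50, 19:50-19:55.
Mateo ∩ Uma ∩ Lila: 09:00-12:15, 15:15-17:50, 19:50-19:55.
Mateo ∩ Uma ∩ Lila ∩ Elena: 10:15-12:15, 15:15-17:20.
Mateo ∩ Uma ∩ Lila ∩ Elena ∩ Freya: 10:15-12:15, 15:15-17:20.
The longest is 15:15-17:20 at 125 minutes.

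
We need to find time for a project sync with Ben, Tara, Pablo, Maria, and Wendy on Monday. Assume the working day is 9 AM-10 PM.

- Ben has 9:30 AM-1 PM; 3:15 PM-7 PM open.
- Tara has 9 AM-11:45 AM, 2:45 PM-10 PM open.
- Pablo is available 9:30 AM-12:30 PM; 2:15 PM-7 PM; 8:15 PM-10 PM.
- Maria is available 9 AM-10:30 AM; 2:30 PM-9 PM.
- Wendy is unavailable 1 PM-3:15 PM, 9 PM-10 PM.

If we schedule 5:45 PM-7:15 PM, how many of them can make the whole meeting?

3

Ben free: 09:30-13:00, 15:15-19:00.
Tara free: 09:00-11:45, 14:45-22:00.
Pablo free: 09:30-12:30, 14:15-19:00, 20:15-22:00.
Maria free: 09:00-10:30, 14:30-21:00.
Wendy free: 09:00-13:00, 15:15-21:00 (invert busy blocks within the working day).
Tara, Maria, and Wendy can make the full 17:45-19:15 slot — that's 3.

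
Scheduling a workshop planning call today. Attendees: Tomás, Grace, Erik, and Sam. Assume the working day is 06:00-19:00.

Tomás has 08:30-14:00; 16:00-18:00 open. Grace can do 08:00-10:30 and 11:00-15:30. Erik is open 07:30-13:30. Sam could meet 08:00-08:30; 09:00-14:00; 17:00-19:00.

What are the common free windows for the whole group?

09:00-10:30, 11:00-13:30

Tomás ∩ Grace: 08:30-10:30, 11:00-14:00.
Tomás ∩ Grace ∩ Erik: 08:30-10:30, 11:00-13:30.
Tomás ∩ Grace ∩ Erik ∩ Sam: 09:00-10:30, 11:00-13:30.
So the common availability across everyone is 09:00-10:30, 11:00-13:30.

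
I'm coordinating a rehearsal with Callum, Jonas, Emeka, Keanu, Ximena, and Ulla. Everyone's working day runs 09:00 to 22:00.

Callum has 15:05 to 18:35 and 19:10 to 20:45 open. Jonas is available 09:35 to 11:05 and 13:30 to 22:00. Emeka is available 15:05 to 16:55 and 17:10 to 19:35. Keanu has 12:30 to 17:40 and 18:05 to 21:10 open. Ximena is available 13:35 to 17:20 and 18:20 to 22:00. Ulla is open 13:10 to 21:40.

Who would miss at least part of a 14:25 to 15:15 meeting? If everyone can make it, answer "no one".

Callum, Emeka

Callum: not fully free for 14:25-15:15. Jonas: free for 14:25-15:15. Emeka: not fully free for 14:25-15:15. Keanu: free for 14:25-15:15. Ximena: free for 14:25-15:15. Ulla: free for 14:25-15:15.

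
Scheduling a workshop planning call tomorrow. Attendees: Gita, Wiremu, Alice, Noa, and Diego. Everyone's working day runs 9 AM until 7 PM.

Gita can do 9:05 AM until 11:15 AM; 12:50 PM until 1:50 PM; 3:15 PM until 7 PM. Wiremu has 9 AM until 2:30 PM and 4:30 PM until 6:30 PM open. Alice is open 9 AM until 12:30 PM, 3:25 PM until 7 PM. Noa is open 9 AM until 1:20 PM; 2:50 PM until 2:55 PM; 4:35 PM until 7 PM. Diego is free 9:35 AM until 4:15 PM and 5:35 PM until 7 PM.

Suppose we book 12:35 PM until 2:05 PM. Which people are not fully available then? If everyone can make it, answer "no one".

Gita: not fully free for 12:35-14:05. Wiremu: free for 12:35-14:05. Alice: not fully free for 12:35-14:05. Noa: not fully free for 12:35-14:05. Diego: free for 12:35-14:05.

Alice, Gita, Noa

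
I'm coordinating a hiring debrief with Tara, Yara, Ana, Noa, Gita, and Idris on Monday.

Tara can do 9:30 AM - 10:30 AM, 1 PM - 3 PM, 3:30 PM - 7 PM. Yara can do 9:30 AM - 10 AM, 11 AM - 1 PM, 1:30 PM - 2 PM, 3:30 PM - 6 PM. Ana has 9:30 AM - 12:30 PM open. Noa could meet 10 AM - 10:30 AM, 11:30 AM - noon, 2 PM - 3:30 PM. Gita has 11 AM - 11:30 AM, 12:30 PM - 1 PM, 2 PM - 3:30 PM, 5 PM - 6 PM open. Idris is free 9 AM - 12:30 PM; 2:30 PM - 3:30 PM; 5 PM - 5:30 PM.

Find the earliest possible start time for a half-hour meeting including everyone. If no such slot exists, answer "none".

none

Tara ∩ Yara: 09:30-10:00, 13:30-14:00, 15:30-18:00.
Tara ∩ Yara ∩ Ana: 09:30-10:00.
Tara ∩ Yara ∩ Ana ∩ Noa: ∅.
Tara ∩ Yara ∩ Ana ∩ Noa ∩ Gita: ∅.
Tara ∩ Yara ∩ Ana ∩ Noa ∩ Gita ∩ Idris: ∅.
There is no time when everyone is free.
No common window is at least 30 minutes long.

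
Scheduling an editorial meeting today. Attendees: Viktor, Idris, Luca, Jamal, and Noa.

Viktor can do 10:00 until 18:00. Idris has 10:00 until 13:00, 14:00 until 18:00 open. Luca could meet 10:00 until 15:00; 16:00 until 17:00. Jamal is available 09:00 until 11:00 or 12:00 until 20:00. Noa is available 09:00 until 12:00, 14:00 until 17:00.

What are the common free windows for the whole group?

Viktor ∩ Idris: 10:00-13:00, 14:00-18:00.
Viktor ∩ Idris ∩ Luca: 10:00-13:00, 14:00-15:00, 16:00-17:00.
Viktor ∩ Idris ∩ Luca ∩ Jamal: 10:00-11:00, 12:00-13:00, 14:00-15:00, 16:00-17:00.
Viktor ∩ Idris ∩ Luca ∩ Jamal ∩ Noa: 10:00-11:00, 14:00-15:00, 16:00-17:00.
So the common availability across everyone is 10:00-11:00, 14:00-15:00, 16:00-17:00.

10:00-11:00, 14:00-15:00, 16:00-17:00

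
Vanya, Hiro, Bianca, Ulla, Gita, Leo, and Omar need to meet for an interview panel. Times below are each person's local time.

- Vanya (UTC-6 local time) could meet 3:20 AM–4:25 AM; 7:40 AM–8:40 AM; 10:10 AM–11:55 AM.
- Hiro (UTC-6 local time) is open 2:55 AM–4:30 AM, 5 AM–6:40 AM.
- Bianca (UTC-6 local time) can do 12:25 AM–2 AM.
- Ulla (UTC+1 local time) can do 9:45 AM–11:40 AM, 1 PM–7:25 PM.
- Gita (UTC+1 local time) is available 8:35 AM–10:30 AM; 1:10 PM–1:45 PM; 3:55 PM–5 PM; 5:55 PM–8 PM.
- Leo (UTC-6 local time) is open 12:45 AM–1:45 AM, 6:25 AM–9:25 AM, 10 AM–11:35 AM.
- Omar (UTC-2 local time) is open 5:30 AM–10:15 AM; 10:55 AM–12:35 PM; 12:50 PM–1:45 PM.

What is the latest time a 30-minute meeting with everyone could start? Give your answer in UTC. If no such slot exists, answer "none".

none

Vanya in UTC: 09:20-10:25, 13:40-14:40, 16:10-17:55 (add 6h to convert from UTC-6).
Hiro in UTC: 08:55-10:30, 11:00-12:40 (add 6h to convert from UTC-6).
Bianca in UTC: 06:25-08:00 (add 6h to convert from UTC-6).
Ulla in UTC: 08:45-10:40, 12:00-18:25 (subtract 1h to convert from UTC+1).
Gita in UTC: 07:35-09:30, 12:10-12:45, 14:55-16:00, 16:55-19:00 (subtract 1h to convert from UTC+1).
Leo in UTC: 06:45-07:45, 12:25-15:25, 16:00-17:35 (add 6h to convert from UTC-6).
Omar in UTC: 07:30-12:15, 12:55-14:35, 14:50-15:45 (add 2h to convert from UTC-2).
Vanya ∩ Hiro: 09:20-10:25.
Vanya ∩ Hiro ∩ Bianca: ∅.
Vanya ∩ Hiro ∩ Bianca ∩ Ulla: ∅.
Vanya ∩ Hiro ∩ Bianca ∩ Ulla ∩ Gita: ∅.
Vanya ∩ Hiro ∩ Bianca ∩ Ulla ∩ Gita ∩ Leo: ∅.
Vanya ∩ Hiro ∩ Bianca ∩ Ulla ∩ Gita ∩ Leo ∩ Omar: ∅.
There is no time when everyone is free.
No common window is at least 30 minutes long.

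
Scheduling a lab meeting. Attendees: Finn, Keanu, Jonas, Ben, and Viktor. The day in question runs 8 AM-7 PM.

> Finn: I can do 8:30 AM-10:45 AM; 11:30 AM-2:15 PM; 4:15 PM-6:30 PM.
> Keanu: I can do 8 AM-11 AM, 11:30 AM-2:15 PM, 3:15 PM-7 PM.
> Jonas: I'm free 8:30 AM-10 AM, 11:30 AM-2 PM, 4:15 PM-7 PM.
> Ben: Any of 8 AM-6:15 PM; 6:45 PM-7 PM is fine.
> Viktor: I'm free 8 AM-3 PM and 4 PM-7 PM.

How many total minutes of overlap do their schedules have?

360

Finn ∩ Keanu: 08:30-10:45, 11:30-14:15, 16:15-18:30.
Finn ∩ Keanu ∩ Jonas: 08:30-10:00, 11:30-14:00, 16:15-18:30.
Finn ∩ Keanu ∩ Jonas ∩ Ben: 08:30-10:00, 11:30-14:00, 16:15-18:15.
Finn ∩ Keanu ∩ Jonas ∩ Ben ∩ Viktor: 08:30-10:00, 11:30-14:00, 16:15-18:15.
So the common availability across everyone is 08:30-10:00, 11:30-14:00, 16:15-18:15.
Summing the common windows: 90 + 150 + 120 = 360 minutes.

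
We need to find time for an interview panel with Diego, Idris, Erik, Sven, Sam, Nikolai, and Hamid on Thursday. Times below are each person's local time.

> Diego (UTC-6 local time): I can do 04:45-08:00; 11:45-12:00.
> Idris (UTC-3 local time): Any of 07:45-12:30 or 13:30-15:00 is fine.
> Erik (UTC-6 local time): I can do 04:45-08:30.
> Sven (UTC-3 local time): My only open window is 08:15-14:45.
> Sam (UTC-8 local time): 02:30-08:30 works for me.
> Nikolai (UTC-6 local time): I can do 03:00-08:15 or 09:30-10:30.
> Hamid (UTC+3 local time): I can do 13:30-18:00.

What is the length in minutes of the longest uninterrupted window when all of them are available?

Diego in UTC: 10:45-14:00, 17:45-18:00 (add 6h to convert from UTC-6).
Idris in UTC: 10:45-15:30, 16:30-18:00 (add 3h to convert from UTC-3).
Erik in UTC: 10:45-14:30 (add 6h to convert from UTC-6).
Sven in UTC: 11:15-17:45 (add 3h to convert from UTC-3).
Sam in UTC: 10:30-16:30 (add 8h to convert from UTC-8).
Nikolai in UTC: 09:00-14:15, 15:30-16:30 (add 6h to convert from UTC-6).
Hamid in UTC: 10:30-15:00 (subtract 3h to convert from UTC+3).
Diego ∩ Idris: 10:45-14:00, 17:45-18:00.
Diego ∩ Idris ∩ Erik: 10:45-14:00.
Diego ∩ Idris ∩ Erik ∩ Sven: 11:15-14:00.
Diego ∩ Idris ∩ Erik ∩ Sven ∩ Sam: 11:15-14:00.
Diego ∩ Idris ∩ Erik ∩ Sven ∩ Sam ∩ Nikolai: 11:15-14:00.
Diego ∩ Idris ∩ Erik ∩ Sven ∩ Sam ∩ Nikolai ∩ Hamid: 11:15-14:00.
Those are the intersection windows.
The longest is 11:15-14:00 at 165 minutes.

165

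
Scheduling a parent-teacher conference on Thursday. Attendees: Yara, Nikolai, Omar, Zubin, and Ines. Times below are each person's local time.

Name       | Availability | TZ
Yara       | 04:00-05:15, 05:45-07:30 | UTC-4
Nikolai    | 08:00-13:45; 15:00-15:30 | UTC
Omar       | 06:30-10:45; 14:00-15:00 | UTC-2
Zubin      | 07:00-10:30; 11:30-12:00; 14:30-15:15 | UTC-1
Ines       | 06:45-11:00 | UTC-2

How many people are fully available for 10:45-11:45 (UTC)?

Yara in UTC: 08:00-09:15, 09:45-11:30 (add 4h to convert from UTC-4).
Nikolai in UTC: 08:00-13:45, 15:00-15:30.
Omar in UTC: 08:30-12:45, 16:00-17:00 (add 2h to convert from UTC-2).
Zubin in UTC: 08:00-11:30, 12:30-13:00, 15:30-16:15 (add 1h to convert from UTC-1).
Ines in UTC: 08:45-13:00 (add 2h to convert from UTC-2).
Nikolai, Omar, and Ines can make the full 10:45-11:45 slot — that's 3.

3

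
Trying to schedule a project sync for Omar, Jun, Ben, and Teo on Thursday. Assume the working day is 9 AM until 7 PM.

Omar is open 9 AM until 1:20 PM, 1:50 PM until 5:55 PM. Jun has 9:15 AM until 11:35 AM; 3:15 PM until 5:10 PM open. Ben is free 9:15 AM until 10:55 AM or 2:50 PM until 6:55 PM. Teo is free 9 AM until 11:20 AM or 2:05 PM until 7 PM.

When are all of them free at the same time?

09:15-10:55, 15:15-17:10

Omar ∩ Jun: 09:15-11:35, 15:15-17:10.
Omar ∩ Jun ∩ Ben: 09:15-10:55, 15:15-17:10.
Omar ∩ Jun ∩ Ben ∩ Teo: 09:15-10:55, 15:15-17:10.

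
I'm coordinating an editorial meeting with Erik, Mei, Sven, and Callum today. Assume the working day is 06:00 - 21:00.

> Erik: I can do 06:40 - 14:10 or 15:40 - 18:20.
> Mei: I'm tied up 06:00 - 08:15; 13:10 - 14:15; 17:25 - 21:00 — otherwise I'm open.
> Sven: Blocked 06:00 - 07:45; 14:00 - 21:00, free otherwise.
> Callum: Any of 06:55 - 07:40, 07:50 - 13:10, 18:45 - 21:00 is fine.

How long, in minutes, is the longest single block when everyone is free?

295

Erik free: 06:40-14:10, 15:40-18:20.
Mei free: 08:15-13:10, 14:15-17:25 (invert busy blocks within the working day).
Sven free: 07:45-14:00 (invert busy blocks within the working day).
Callum free: 06:55-07:40, 07:50-13:10, 18:45-21:00.
Erik ∩ Mei: 08:15-13:10, 15:40-17:25.
Erik ∩ Mei ∩ Sven: 08:15-13:10.
Erik ∩ Mei ∩ Sven ∩ Callum: 08:15-13:10.
The longest is 08:15-13:10 at 295 minutes.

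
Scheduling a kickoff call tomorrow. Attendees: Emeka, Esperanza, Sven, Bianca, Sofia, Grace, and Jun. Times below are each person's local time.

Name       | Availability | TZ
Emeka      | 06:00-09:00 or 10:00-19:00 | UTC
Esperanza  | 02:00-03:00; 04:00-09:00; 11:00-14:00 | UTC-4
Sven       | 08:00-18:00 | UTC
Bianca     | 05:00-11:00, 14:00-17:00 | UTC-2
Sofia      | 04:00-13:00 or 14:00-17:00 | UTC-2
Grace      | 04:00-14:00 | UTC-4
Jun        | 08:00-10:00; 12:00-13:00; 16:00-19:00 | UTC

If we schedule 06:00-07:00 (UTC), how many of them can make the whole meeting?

Emeka in UTC: 06:00-09:00, 10:00-19:00.
Esperanza in UTC: 06:00-07:00, 08:00-13:00, 15:00-18:00 (add 4h to convert from UTC-4).
Sven in UTC: 08:00-18:00.
Bianca in UTC: 07:00-13:00, 16:00-19:00 (add 2h to convert from UTC-2).
Sofia in UTC: 06:00-15:00, 16:00-19:00 (add 2h to convert from UTC-2).
Grace in UTC: 08:00-18:00 (add 4h to convert from UTC-4).
Jun in UTC: 08:00-10:00, 12:00-13:00, 16:00-19:00.
Emeka, Esperanza, and Sofia can make the full 06:00-07:00 slot — that's 3.

3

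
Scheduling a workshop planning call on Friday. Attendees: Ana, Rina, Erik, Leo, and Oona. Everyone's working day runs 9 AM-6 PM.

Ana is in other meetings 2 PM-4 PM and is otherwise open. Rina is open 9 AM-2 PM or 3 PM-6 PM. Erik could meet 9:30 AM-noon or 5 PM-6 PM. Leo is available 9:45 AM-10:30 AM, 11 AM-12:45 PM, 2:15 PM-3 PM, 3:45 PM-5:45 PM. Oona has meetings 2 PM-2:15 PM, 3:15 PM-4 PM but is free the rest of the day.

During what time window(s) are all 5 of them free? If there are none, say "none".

Ana free: 09:00-14:00, 16:00-18:00 (invert busy blocks within the working day).
Rina free: 09:00-14:00, 15:00-18:00.
Erik free: 09:30-12:00, 17:00-18:00.
Leo free: 09:45-10:30, 11:00-12:45, 14:15-15:00, 15:45-17:45.
Oona free: 09:00-14:00, 14:15-15:15, 16:00-18:00 (invert busy blocks within the working day).
Ana ∩ Rina: 09:00-14:00, 16:00-18:00.
Ana ∩ Rina ∩ Erik: 09:30-12:00, 17:00-18:00.
Ana ∩ Rina ∩ Erik ∩ Leo: 09:45-10:30, 11:00-12:00, 17:00-17:45.
Ana ∩ Rina ∩ Erik ∩ Leo ∩ Oona: 09:45-10:30, 11:00-12:00, 17:00-17:45.

09:45-10:30, 11:00-12:00, 17:00-17:45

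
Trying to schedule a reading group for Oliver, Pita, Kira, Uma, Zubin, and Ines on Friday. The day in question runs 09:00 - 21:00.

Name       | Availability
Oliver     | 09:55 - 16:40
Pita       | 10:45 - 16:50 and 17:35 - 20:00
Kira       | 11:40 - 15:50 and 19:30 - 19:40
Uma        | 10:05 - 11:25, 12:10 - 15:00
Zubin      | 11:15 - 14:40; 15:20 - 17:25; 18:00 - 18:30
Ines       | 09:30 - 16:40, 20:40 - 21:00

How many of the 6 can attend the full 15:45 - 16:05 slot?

Oliver, Pita, Zubin, and Ines can make the full 15:45-16:05 slot — that's 4.

4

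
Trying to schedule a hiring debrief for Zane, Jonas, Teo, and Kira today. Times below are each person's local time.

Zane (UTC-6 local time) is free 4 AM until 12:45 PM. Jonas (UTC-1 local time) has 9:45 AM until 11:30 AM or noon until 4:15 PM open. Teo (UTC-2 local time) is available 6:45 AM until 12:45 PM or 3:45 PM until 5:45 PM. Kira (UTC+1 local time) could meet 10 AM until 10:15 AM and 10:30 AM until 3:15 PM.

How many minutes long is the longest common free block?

105

Zane in UTC: 10:00-18:45 (add 6h to convert from UTC-6).
Jonas in UTC: 10:45-12:30, 13:00-17:15 (add 1h to convert from UTC-1).
Teo in UTC: 08:45-14:45, 17:45-19:45 (add 2h to convert from UTC-2).
Kira in UTC: 09:00-09:15, 09:30-14:15 (subtract 1h to convert from UTC+1).
Zane ∩ Jonas: 10:45-12:30, 13:00-17:15.
Zane ∩ Jonas ∩ Teo: 10:45-12:30, 13:00-14:45.
Zane ∩ Jonas ∩ Teo ∩ Kira: 10:45-12:30, 13:00-14:15.
The longest is 10:45-12:30 at 105 minutes.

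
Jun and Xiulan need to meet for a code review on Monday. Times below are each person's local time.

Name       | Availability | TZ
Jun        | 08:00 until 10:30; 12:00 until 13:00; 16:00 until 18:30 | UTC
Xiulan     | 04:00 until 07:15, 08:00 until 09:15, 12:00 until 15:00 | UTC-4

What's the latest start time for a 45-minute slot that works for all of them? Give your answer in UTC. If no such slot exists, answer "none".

Jun in UTC: 08:00-10:30, 12:00-13:00, 16:00-18:30.
Xiulan in UTC: 08:00-11:15, 12:00-13:15, 16:00-19:00 (add 4h to convert from UTC-4).
Jun ∩ Xiulan: 08:00-10:30, 12:00-13:00, 16:00-18:30.
Those are the intersection windows.
The last common window of at least 45 minutes is 16:00-18:30; a 45-minute meeting can start as late as 17:45 and still end by 18:30.

17:45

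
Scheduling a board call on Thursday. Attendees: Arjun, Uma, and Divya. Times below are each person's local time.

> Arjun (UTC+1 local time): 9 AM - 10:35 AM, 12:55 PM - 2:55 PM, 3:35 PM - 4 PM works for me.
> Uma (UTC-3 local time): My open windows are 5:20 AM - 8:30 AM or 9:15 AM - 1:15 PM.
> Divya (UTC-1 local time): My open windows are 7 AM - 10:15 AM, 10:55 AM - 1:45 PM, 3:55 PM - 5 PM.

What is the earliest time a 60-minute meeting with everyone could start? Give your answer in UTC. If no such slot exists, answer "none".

08:20

Arjun in UTC: 08:00-09:35, 11:55-13:55, 14:35-15:00 (subtract 1h to convert from UTC+1).
Uma in UTC: 08:20-11:30, 12:15-16:15 (add 3h to convert from UTC-3).
Divya in UTC: 08:00-11:15, 11:55-14:45, 16:55-18:00 (add 1h to convert from UTC-1).
Arjun ∩ Uma: 08:20-09:35, 12:15-13:55, 14:35-15:00.
Arjun ∩ Uma ∩ Divya: 08:20-09:35, 12:15-13:55, 14:35-14:45.
Those are the intersection windows.
The first common window of at least 60 minutes is 08:20-09:35, so the earliest start is 08:20.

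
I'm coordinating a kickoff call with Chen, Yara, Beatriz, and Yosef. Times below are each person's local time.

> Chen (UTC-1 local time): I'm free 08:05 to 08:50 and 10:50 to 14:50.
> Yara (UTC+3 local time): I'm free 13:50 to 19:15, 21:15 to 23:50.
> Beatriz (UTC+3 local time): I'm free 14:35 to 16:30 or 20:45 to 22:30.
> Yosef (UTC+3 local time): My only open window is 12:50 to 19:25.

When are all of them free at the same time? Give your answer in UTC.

11:50-13:30

Chen in UTC: 09:05-09:50, 11:50-15:50 (add 1h to convert from UTC-1).
Yara in UTC: 10:50-16:15, 18:15-20:50 (subtract 3h to convert from UTC+3).
Beatriz in UTC: 11:35-13:30, 17:45-19:30 (subtract 3h to convert from UTC+3).
Yosef in UTC: 09:50-16:25 (subtract 3h to convert from UTC+3).
Chen ∩ Yara: 11:50-15:50.
Chen ∩ Yara ∩ Beatriz: 11:50-13:30.
Chen ∩ Yara ∩ Beatriz ∩ Yosef: 11:50-13:30.
Those are the intersection windows.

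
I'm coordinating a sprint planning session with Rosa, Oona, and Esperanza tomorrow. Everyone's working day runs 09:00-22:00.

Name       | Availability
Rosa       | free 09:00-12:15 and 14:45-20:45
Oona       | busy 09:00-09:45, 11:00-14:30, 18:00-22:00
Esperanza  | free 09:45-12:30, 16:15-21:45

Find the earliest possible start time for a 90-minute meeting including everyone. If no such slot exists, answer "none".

Rosa free: 09:00-12:15, 14:45-20:45.
Oona free: 09:45-11:00, 14:30-18:00 (invert busy blocks within the working day).
Esperanza free: 09:45-12:30, 16:15-21:45.
Rosa ∩ Oona: 09:45-11:00, 14:45-18:00.
Rosa ∩ Oona ∩ Esperanza: 09:45-11:00, 16:15-18:00.
So the common availability across everyone is 09:45-11:00, 16:15-18:00.
The first common window of at least 90 minutes is 16:15-18:00, so the earliest start is 16:15.

16:15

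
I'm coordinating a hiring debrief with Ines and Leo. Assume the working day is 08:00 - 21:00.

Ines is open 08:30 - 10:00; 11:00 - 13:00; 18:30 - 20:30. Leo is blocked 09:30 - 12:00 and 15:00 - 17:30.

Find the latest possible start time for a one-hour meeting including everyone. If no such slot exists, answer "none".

19:30

Ines free: 08:30-10:00, 11:00-13:00, 18:30-20:30.
Leo free: 08:00-09:30, 12:00-15:00, 17:30-21:00 (invert busy blocks within the working day).
Ines ∩ Leo: 08:30-09:30, 12:00-13:00, 18:30-20:30.
The last common window of at least 60 minutes is 18:30-20:30; a 60-minute meeting can start as late as 19:30 and still end by 20:30.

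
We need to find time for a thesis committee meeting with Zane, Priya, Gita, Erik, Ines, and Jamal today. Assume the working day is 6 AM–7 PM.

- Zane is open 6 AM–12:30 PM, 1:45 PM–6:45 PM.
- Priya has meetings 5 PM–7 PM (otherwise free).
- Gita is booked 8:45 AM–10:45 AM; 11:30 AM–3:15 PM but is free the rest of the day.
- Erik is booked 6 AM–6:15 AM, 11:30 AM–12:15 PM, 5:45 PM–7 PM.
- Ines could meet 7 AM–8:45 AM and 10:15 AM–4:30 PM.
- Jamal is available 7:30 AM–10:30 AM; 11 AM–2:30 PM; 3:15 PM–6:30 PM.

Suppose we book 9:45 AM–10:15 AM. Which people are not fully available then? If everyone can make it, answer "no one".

Gita, Ines

Zane free: 06:00-12:30, 13:45-18:45.
Priya free: 06:00-17:00 (invert busy blocks within the working day).
Gita free: 06:00-08:45, 10:45-11:30, 15:15-19:00 (invert busy blocks within the working day).
Erik free: 06:15-11:30, 12:15-17:45 (invert busy blocks within the working day).
Ines free: 07:00-08:45, 10:15-16:30.
Jamal free: 07:30-10:30, 11:00-14:30, 15:15-18:30.
Zane: free for 09:45-10:15. Priya: free for 09:45-10:15. Gita: not fully free for 09:45-10:15. Erik: free for 09:45-10:15. Ines: not fully free for 09:45-10:15. Jamal: free for 09:45-10:15.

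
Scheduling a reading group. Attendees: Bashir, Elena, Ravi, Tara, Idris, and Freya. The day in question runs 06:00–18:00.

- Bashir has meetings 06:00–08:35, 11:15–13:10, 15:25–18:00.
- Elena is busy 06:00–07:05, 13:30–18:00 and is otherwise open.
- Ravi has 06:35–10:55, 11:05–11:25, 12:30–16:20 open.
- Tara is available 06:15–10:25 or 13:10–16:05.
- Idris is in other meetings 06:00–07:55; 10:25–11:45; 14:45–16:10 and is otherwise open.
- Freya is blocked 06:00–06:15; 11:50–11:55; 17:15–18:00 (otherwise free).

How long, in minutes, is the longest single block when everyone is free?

110

Bashir free: 08:35-11:15, 13:10-15:25 (invert busy blocks within the working day).
Elena free: 07:05-13:30 (invert busy blocks within the working day).
Ravi free: 06:35-10:55, 11:05-11:25, 12:30-16:20.
Tara free: 06:15-10:25, 13:10-16:05.
Idris free: 07:55-10:25, 11:45-14:45, 16:10-18:00 (invert busy blocks within the working day).
Freya free: 06:15-11:50, 11:55-17:15 (invert busy blocks within the working day).
Bashir ∩ Elena: 08:35-11:15, 13:10-13:30.
Bashir ∩ Elena ∩ Ravi: 08:35-10:55, 11:05-11:15, 13:10-13:30.
Bashir ∩ Elena ∩ Ravi ∩ Tara: 08:35-10:25, 13:10-13:30.
Bashir ∩ Elena ∩ Ravi ∩ Tara ∩ Idris: 08:35-10:25, 13:10-13:30.
Bashir ∩ Elena ∩ Ravi ∩ Tara ∩ Idris ∩ Freya: 08:35-10:25, 13:10-13:30.
The longest is 08:35-10:25 at 110 minutes.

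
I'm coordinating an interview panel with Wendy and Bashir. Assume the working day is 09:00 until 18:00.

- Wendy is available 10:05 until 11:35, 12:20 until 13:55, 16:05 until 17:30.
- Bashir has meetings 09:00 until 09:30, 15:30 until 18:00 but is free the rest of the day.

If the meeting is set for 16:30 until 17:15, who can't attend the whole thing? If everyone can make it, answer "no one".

Bashir

Wendy free: 10:05-11:35, 12:20-13:55, 16:05-17:30.
Bashir free: 09:30-15:30 (invert busy blocks within the working day).
Wendy: free for 16:30-17:15. Bashir: not fully free for 16:30-17:15.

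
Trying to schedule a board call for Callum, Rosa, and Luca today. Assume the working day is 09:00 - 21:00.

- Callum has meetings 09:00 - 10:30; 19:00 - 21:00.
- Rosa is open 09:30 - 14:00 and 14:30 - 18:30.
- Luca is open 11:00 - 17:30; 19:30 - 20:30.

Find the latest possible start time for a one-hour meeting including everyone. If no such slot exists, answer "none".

Callum free: 10:30-19:00 (invert busy blocks within the working day).
Rosa free: 09:30-14:00, 14:30-18:30.
Luca free: 11:00-17:30, 19:30-20:30.
Callum ∩ Rosa: 10:30-14:00, 14:30-18:30.
Callum ∩ Rosa ∩ Luca: 11:00-14:00, 14:30-17:30.
Those are the intersection windows.
The last common window of at least 60 minutes is 14:30-17:30; a 60-minute meeting can start as late as 16:30 and still end by 17:30.

16:30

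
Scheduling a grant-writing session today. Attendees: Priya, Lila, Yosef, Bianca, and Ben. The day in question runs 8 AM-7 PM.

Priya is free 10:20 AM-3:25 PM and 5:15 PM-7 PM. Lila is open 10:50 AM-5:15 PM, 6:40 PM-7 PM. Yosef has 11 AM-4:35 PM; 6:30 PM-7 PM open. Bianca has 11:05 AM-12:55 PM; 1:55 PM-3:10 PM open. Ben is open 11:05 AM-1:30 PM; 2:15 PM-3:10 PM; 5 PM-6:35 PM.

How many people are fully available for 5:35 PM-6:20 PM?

2

Priya and Ben can make the full 17:35-18:20 slot — that's 2.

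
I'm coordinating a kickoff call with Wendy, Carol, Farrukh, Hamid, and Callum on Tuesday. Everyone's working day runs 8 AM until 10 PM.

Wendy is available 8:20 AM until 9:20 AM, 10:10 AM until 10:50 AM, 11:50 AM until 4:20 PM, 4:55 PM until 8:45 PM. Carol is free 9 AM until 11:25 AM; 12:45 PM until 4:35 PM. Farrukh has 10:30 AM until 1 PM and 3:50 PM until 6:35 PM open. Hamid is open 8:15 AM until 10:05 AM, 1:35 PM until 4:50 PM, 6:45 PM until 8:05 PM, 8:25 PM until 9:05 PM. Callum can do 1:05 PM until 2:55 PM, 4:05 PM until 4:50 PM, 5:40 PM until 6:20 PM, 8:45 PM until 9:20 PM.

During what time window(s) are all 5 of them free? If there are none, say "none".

Wendy ∩ Carol: 09:00-09:20, 10:10-10:50, 12:45-16:20.
Wendy ∩ Carol ∩ Farrukh: 10:30-10:50, 12:45-13:00, 15:50-16:20.
Wendy ∩ Carol ∩ Farrukh ∩ Hamid: 15:50-16:20.
Wendy ∩ Carol ∩ Farrukh ∩ Hamid ∩ Callum: 16:05-16:20.

16:05-16:20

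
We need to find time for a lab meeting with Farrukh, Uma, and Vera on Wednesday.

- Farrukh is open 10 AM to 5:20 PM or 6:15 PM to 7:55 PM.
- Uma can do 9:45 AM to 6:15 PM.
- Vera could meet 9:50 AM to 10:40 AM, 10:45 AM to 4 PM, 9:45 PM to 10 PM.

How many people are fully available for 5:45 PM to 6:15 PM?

1

Uma can make the full 17:45-18:15 slot — that's 1.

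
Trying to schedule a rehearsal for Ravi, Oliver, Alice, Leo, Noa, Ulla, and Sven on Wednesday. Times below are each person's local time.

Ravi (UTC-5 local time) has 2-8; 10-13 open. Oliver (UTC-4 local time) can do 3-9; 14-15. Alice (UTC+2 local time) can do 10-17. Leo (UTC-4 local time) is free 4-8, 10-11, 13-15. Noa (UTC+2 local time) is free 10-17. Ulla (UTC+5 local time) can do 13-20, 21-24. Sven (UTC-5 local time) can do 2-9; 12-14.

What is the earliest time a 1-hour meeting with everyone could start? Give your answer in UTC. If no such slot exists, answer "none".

08:00

Ravi in UTC: 07:00-13:00, 15:00-18:00 (add 5h to convert from UTC-5).
Oliver in UTC: 07:00-13:00, 18:00-19:00 (add 4h to convert from UTC-4).
Alice in UTC: 08:00-15:00 (subtract 2h to convert from UTC+2).
Leo in UTC: 08:00-12:00, 14:00-15:00, 17:00-19:00 (add 4h to convert from UTC-4).
Noa in UTC: 08:00-15:00 (subtract 2h to convert from UTC+2).
Ulla in UTC: 08:00-15:00, 16:00-19:00 (subtract 5h to convert from UTC+5).
Sven in UTC: 07:00-14:00, 17:00-19:00 (add 5h to convert from UTC-5).
Ravi ∩ Oliver: 07:00-13:00.
Ravi ∩ Oliver ∩ Alice: 08:00-13:00.
Ravi ∩ Oliver ∩ Alice ∩ Leo: 08:00-12:00.
Ravi ∩ Oliver ∩ Alice ∩ Leo ∩ Noa: 08:00-12:00.
Ravi ∩ Oliver ∩ Alice ∩ Leo ∩ Noa ∩ Ulla: 08:00-12:00.
Ravi ∩ Oliver ∩ Alice ∩ Leo ∩ Noa ∩ Ulla ∩ Sven: 08:00-12:00.
Those are the intersection windows.
The first common window of at least 60 minutes is 08:00-12:00, so the earliest start is 08:00.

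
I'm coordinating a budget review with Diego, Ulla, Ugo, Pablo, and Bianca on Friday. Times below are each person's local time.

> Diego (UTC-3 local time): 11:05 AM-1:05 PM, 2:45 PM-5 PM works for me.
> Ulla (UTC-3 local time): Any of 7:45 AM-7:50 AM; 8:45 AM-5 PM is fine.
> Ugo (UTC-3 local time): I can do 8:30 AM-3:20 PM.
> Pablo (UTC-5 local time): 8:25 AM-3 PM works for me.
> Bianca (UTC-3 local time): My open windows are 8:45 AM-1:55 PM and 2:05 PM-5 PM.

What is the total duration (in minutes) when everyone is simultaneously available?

Diego in UTC: 14:05-16:05, 17:45-20:00 (add 3h to convert from UTC-3).
Ulla in UTC: 10:45-10:50, 11:45-20:00 (add 3h to convert from UTC-3).
Ugo in UTC: 11:30-18:20 (add 3h to convert from UTC-3).
Pablo in UTC: 13:25-20:00 (add 5h to convert from UTC-5).
Bianca in UTC: 11:45-16:55, 17:05-20:00 (add 3h to convert from UTC-3).
Diego ∩ Ulla: 14:05-16:05, 17:45-20:00.
Diego ∩ Ulla ∩ Ugo: 14:05-16:05, 17:45-18:20.
Diego ∩ Ulla ∩ Ugo ∩ Pablo: 14:05-16:05, 17:45-18:20.
Diego ∩ Ulla ∩ Ugo ∩ Pablo ∩ Bianca: 14:05-16:05, 17:45-18:20.
Summing the common windows: 120 + 35 = 155 minutes.

155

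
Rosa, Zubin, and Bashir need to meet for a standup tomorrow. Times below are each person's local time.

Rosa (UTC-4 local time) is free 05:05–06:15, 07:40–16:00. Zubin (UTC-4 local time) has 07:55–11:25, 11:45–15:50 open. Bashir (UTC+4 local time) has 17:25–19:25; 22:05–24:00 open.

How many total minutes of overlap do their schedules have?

225

Rosa in UTC: 09:05-10:15, 11:40-20:00 (add 4h to convert from UTC-4).
Zubin in UTC: 11:55-15:25, 15:45-19:50 (add 4h to convert from UTC-4).
Bashir in UTC: 13:25-15:25, 18:05-20:00 (subtract 4h to convert from UTC+4).
Rosa ∩ Zubin: 11:55-15:25, 15:45-19:50.
Rosa ∩ Zubin ∩ Bashir: 13:25-15:25, 18:05-19:50.
So the common availability across everyone is 13:25-15:25, 18:05-19:50.
Summing the common windows: 120 + 105 = 225 minutes.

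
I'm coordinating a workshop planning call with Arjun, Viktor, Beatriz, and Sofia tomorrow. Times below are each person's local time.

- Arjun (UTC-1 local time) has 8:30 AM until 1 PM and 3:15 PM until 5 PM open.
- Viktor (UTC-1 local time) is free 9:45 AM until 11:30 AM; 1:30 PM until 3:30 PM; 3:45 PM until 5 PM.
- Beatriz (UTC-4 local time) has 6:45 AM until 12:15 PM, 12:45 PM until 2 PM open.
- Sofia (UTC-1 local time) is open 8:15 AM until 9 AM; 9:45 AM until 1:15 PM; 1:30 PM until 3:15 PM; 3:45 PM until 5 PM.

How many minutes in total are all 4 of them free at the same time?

Arjun in UTC: 09:30-14:00, 16:15-18:00 (add 1h to convert from UTC-1).
Viktor in UTC: 10:45-12:30, 14:30-16:30, 16:45-18:00 (add 1h to convert from UTC-1).
Beatriz in UTC: 10:45-16:15, 16:45-18:00 (add 4h to convert from UTC-4).
Sofia in UTC: 09:15-10:00, 10:45-14:15, 14:30-16:15, 16:45-18:00 (add 1h to convert from UTC-1).
Arjun ∩ Viktor: 10:45-12:30, 16:15-16:30, 16:45-18:00.
Arjun ∩ Viktor ∩ Beatriz: 10:45-12:30, 16:45-18:00.
Arjun ∩ Viktor ∩ Beatriz ∩ Sofia: 10:45-12:30, 16:45-18:00.
Summing the common windows: 105 + 75 = 180 minutes.

180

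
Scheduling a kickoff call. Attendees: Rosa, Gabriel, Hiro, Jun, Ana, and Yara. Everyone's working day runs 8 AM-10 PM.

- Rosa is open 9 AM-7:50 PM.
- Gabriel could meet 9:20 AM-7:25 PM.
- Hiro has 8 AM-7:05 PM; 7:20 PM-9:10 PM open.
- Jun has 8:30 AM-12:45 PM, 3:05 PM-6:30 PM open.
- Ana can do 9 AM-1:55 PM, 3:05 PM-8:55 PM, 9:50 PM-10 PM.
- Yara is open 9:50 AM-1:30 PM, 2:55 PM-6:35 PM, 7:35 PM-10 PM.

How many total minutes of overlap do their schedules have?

Rosa ∩ Gabriel: 09:20-19:25.
Rosa ∩ Gabriel ∩ Hiro: 09:20-19:05, 19:20-19:25.
Rosa ∩ Gabriel ∩ Hiro ∩ Jun: 09:20-12:45, 15:05-18:30.
Rosa ∩ Gabriel ∩ Hiro ∩ Jun ∩ Ana: 09:20-12:45, 15:05-18:30.
Rosa ∩ Gabriel ∩ Hiro ∩ Jun ∩ Ana ∩ Yara: 09:50-12:45, 15:05-18:30.
Summing the common windows: 175 + 205 = 380 minutes.

380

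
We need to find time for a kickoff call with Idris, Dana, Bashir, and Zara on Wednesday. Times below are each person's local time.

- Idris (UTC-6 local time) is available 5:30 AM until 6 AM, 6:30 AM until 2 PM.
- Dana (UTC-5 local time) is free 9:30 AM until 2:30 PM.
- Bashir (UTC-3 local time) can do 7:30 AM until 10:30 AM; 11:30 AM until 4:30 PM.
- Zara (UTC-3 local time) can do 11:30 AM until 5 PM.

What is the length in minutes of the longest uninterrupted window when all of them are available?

Idris in UTC: 11:30-12:00, 12:30-20:00 (add 6h to convert from UTC-6).
Dana in UTC: 14:30-19:30 (add 5h to convert from UTC-5).
Bashir in UTC: 10:30-13:30, 14:30-19:30 (add 3h to convert from UTC-3).
Zara in UTC: 14:30-20:00 (add 3h to convert from UTC-3).
Idris ∩ Dana: 14:30-19:30.
Idris ∩ Dana ∩ Bashir: 14:30-19:30.
Idris ∩ Dana ∩ Bashir ∩ Zara: 14:30-19:30.
The longest is 14:30-19:30 at 300 minutes.

300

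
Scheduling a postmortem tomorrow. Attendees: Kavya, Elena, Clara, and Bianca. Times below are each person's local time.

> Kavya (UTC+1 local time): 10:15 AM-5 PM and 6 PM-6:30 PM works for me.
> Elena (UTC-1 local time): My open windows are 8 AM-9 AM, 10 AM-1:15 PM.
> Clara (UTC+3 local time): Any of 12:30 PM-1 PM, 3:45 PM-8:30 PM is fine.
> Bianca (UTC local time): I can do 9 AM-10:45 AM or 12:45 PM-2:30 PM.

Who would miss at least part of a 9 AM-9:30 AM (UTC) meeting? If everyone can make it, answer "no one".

Kavya in UTC: 09:15-16:00, 17:00-17:30 (subtract 1h to convert from UTC+1).
Elena in UTC: 09:00-10:00, 11:00-14:15 (add 1h to convert from UTC-1).
Clara in UTC: 09:30-10:00, 12:45-17:30 (subtract 3h to convert from UTC+3).
Bianca in UTC: 09:00-10:45, 12:45-14:30.
Kavya: not fully free for 09:00-09:30. Elena: free for 09:00-09:30. Clara: not fully free for 09:00-09:30. Bianca: free for 09:00-09:30.

Clara, Kavya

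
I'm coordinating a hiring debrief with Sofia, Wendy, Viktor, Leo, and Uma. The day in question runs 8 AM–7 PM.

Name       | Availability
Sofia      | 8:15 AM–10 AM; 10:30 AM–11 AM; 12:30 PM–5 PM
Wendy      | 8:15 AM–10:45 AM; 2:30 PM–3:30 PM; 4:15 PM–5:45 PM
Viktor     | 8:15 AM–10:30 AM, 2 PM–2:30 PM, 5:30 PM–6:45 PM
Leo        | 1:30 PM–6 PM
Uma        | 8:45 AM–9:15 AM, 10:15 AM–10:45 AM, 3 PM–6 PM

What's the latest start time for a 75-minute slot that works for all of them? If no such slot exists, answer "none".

Sofia ∩ Wendy: 08:15-10:00, 10:30-10:45, 14:30-15:30, 16:15-17:00.
Sofia ∩ Wendy ∩ Viktor: 08:15-10:00.
Sofia ∩ Wendy ∩ Viktor ∩ Leo: ∅.
Sofia ∩ Wendy ∩ Viktor ∩ Leo ∩ Uma: ∅.
There is no time when everyone is free.
No common window is at least 75 minutes long.

none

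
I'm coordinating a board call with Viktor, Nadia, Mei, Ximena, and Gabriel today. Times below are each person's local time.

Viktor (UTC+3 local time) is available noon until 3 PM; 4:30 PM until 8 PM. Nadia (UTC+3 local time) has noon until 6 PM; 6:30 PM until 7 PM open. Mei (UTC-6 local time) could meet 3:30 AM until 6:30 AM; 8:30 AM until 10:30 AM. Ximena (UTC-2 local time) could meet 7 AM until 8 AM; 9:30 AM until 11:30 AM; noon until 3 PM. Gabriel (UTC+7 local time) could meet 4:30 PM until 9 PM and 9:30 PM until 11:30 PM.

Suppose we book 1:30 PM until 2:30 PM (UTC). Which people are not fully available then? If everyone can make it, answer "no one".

Gabriel, Mei, Ximena

Viktor in UTC: 09:00-12:00, 13:30-17:00 (subtract 3h to convert from UTC+3).
Nadia in UTC: 09:00-15:00, 15:30-16:00 (subtract 3h to convert from UTC+3).
Mei in UTC: 09:30-12:30, 14:30-16:30 (add 6h to convert from UTC-6).
Ximena in UTC: 09:00-10:00, 11:30-13:30, 14:00-17:00 (add 2h to convert from UTC-2).
Gabriel in UTC: 09:30-14:00, 14:30-16:30 (subtract 7h to convert from UTC+7).
Viktor: free for 13:30-14:30. Nadia: free for 13:30-14:30. Mei: not fully free for 13:30-14:30. Ximena: not fully free for 13:30-14:30. Gabriel: not fully free for 13:30-14:30.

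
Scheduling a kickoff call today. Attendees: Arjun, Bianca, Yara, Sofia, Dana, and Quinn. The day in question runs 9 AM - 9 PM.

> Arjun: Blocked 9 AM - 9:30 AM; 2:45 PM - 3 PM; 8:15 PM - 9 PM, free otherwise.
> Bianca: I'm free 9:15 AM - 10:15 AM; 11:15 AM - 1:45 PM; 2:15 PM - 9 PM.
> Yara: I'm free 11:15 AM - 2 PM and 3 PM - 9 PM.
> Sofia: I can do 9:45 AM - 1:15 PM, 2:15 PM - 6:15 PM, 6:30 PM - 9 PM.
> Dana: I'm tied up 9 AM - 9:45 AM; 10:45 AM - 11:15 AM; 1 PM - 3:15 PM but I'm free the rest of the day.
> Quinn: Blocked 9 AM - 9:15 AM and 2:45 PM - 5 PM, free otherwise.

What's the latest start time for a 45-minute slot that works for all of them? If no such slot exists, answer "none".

19:30

Arjun free: 09:30-14:45, 15:00-20:15 (invert busy blocks within the working day).
Bianca free: 09:15-10:15, 11:15-13:45, 14:15-21:00.
Yara free: 11:15-14:00, 15:00-21:00.
Sofia free: 09:45-13:15, 14:15-18:15, 18:30-21:00.
Dana free: 09:45-10:45, 11:15-13:00, 15:15-21:00 (invert busy blocks within the working day).
Quinn free: 09:15-14:45, 17:00-21:00 (invert busy blocks within the working day).
Arjun ∩ Bianca: 09:30-10:15, 11:15-13:45, 14:15-14:45, 15:00-20:15.
Arjun ∩ Bianca ∩ Yara: 11:15-13:45, 15:00-20:15.
Arjun ∩ Bianca ∩ Yara ∩ Sofia: 11:15-13:15, 15:00-18:15, 18:30-20:15.
Arjun ∩ Bianca ∩ Yara ∩ Sofia ∩ Dana: 11:15-13:00, 15:15-18:15, 18:30-20:15.
Arjun ∩ Bianca ∩ Yara ∩ Sofia ∩ Dana ∩ Quinn: 11:15-13:00, 17:00-18:15, 18:30-20:15.
The last common window of at least 45 minutes is 18:30-20:15; a 45-minute meeting can start as late as 19:30 and still end by 20:15.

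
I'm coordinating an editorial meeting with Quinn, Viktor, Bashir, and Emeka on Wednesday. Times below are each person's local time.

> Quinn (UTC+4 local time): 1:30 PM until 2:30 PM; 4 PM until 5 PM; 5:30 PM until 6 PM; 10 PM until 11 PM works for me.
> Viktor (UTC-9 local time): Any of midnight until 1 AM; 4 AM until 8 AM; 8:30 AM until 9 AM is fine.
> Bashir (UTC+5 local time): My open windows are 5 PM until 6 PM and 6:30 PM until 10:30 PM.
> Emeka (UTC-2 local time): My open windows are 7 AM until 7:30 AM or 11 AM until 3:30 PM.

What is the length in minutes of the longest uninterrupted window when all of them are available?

30

Quinn in UTC: 09:30-10:30, 12:00-13:00, 13:30-14:00, 18:00-19:00 (subtract 4h to convert from UTC+4).
Viktor in UTC: 09:00-10:00, 13:00-17:00, 17:30-18:00 (add 9h to convert from UTC-9).
Bashir in UTC: 12:00-13:00, 13:30-17:30 (subtract 5h to convert from UTC+5).
Emeka in UTC: 09:00-09:30, 13:00-17:30 (add 2h to convert from UTC-2).
Quinn ∩ Viktor: 09:30-10:00, 13:30-14:00.
Quinn ∩ Viktor ∩ Bashir: 13:30-14:00.
Quinn ∩ Viktor ∩ Bashir ∩ Emeka: 13:30-14:00.
So the common availability across everyone is 13:30-14:00.
The longest is 13:30-14:00 at 30 minutes.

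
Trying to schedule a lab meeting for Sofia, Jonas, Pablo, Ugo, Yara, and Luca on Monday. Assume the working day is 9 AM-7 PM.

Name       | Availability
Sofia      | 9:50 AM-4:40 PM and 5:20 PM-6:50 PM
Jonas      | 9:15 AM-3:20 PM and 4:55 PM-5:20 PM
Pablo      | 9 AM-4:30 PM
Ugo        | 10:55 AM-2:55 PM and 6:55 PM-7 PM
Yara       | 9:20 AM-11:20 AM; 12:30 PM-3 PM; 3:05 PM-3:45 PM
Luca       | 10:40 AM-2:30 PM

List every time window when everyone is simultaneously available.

Sofia ∩ Jonas: 09:50-15:20.
Sofia ∩ Jonas ∩ Pablo: 09:50-15:20.
Sofia ∩ Jonas ∩ Pablo ∩ Ugo: 10:55-14:55.
Sofia ∩ Jonas ∩ Pablo ∩ Ugo ∩ Yara: 10:55-11:20, 12:30-14:55.
Sofia ∩ Jonas ∩ Pablo ∩ Ugo ∩ Yara ∩ Luca: 10:55-11:20, 12:30-14:30.
So the common availability across everyone is 10:55-11:20, 12:30-14:30.

10:55-11:20, 12:30-14:30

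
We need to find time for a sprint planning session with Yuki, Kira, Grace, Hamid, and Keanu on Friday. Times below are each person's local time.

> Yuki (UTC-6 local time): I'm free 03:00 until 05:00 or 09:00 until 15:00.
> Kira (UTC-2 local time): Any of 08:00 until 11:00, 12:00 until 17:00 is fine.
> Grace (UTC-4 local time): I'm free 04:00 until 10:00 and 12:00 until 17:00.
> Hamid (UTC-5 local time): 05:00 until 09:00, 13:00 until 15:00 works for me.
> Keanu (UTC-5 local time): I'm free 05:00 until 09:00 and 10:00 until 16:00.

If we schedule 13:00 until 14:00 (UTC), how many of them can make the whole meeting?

3

Yuki in UTC: 09:00-11:00, 15:00-21:00 (add 6h to convert from UTC-6).
Kira in UTC: 10:00-13:00, 14:00-19:00 (add 2h to convert from UTC-2).
Grace in UTC: 08:00-14:00, 16:00-21:00 (add 4h to convert from UTC-4).
Hamid in UTC: 10:00-14:00, 18:00-20:00 (add 5h to convert from UTC-5).
Keanu in UTC: 10:00-14:00, 15:00-21:00 (add 5h to convert from UTC-5).
Grace, Hamid, and Keanu can make the full 13:00-14:00 slot — that's 3.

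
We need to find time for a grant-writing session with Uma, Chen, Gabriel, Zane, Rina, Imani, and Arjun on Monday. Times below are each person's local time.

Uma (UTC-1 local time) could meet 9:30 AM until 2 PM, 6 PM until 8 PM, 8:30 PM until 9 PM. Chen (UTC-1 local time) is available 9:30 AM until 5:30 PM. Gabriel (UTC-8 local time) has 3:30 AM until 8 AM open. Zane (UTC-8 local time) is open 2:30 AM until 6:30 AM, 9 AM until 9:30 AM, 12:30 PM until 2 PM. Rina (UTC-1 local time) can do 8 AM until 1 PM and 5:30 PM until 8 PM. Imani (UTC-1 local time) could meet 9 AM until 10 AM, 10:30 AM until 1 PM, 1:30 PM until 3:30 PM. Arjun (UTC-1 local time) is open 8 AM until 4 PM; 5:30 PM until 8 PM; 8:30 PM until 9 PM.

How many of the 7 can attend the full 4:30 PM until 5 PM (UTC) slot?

2

Uma in UTC: 10:30-15:00, 19:00-21:00, 21:30-22:00 (add 1h to convert from UTC-1).
Chen in UTC: 10:30-18:30 (add 1h to convert from UTC-1).
Gabriel in UTC: 11:30-16:00 (add 8h to convert from UTC-8).
Zane in UTC: 10:30-14:30, 17:00-17:30, 20:30-22:00 (add 8h to convert from UTC-8).
Rina in UTC: 09:00-14:00, 18:30-21:00 (add 1h to convert from UTC-1).
Imani in UTC: 10:00-11:00, 11:30-14:00, 14:30-16:30 (add 1h to convert from UTC-1).
Arjun in UTC: 09:00-17:00, 18:30-21:00, 21:30-22:00 (add 1h to convert from UTC-1).
Chen and Arjun can make the full 16:30-17:00 slot — that's 2.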